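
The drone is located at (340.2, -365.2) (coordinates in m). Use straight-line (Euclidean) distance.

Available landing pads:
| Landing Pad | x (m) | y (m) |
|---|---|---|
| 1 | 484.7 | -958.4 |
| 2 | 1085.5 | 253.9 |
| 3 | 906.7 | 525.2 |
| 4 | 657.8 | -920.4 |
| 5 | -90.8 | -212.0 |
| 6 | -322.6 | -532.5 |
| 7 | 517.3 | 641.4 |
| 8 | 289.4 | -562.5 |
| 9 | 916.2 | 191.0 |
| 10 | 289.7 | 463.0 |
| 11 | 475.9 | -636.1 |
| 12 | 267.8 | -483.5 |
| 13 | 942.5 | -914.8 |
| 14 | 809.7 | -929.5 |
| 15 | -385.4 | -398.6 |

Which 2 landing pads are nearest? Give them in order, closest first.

Distances from (340.2, -365.2):
1: √((144.5)² + (-593.2)²) = √(20880.250 + 351886.240) = 610.5 m
2: √((745.3)² + (619.1)²) = √(555472.090 + 383284.810) = 968.9 m
3: √((566.5)² + (890.4)²) = √(320922.250 + 792812.160) = 1055.3 m
4: √((317.6)² + (-555.2)²) = √(100869.760 + 308247.040) = 639.6 m
5: √((-431.0)² + (153.2)²) = √(185761.000 + 23470.240) = 457.4 m
6: √((-662.8)² + (-167.3)²) = √(439303.840 + 27989.290) = 683.6 m
7: √((177.1)² + (1006.6)²) = √(31364.410 + 1013243.560) = 1022.1 m
8: √((-50.8)² + (-197.3)²) = √(2580.640 + 38927.290) = 203.7 m
9: √((576.0)² + (556.2)²) = √(331776.000 + 309358.440) = 800.7 m
10: √((-50.5)² + (828.2)²) = √(2550.250 + 685915.240) = 829.7 m
11: √((135.7)² + (-270.9)²) = √(18414.490 + 73386.810) = 303.0 m
12: √((-72.4)² + (-118.3)²) = √(5241.760 + 13994.890) = 138.7 m
13: √((602.3)² + (-549.6)²) = √(362765.290 + 302060.160) = 815.4 m
14: √((469.5)² + (-564.3)²) = √(220430.250 + 318434.490) = 734.1 m
15: √((-725.6)² + (-33.4)²) = √(526495.360 + 1115.560) = 726.4 m
Sorted: 12 (138.7 m) < 8 (203.7 m) < 11 (303.0 m) < 5 (457.4 m) < …

12, 8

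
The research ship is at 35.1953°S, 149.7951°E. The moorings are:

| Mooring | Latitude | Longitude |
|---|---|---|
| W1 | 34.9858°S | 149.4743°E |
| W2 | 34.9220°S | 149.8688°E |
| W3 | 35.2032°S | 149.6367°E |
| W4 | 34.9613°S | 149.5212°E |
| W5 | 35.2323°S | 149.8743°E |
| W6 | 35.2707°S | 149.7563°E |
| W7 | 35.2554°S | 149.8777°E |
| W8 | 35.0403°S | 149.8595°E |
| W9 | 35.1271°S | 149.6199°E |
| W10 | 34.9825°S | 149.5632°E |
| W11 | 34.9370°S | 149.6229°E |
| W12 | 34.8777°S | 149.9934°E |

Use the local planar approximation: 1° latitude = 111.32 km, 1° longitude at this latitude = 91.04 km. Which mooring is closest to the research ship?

W5

Distances from 35.1953°S, 149.7951°E:
W1: √((0.2095·111.32)² + (-0.3208·91.04)²) = √(543.894228 + 852.968941) = 37.3746 km
W2: √((0.2733·111.32)² + (0.0737·91.04)²) = √(925.604929 + 45.019376) = 31.1548 km
W3: √((-0.0079·111.32)² + (-0.1584·91.04)²) = √(0.773394 + 207.957627) = 14.4475 km
W4: √((0.2340·111.32)² + (-0.2739·91.04)²) = √(678.544149 + 621.796914) = 36.0602 km
W5: √((-0.0370·111.32)² + (0.0792·91.04)²) = √(16.964843 + 51.989407) = 8.3039 km
W6: √((-0.0754·111.32)² + (-0.0388·91.04)²) = √(70.451312 + 12.477511) = 9.1065 km
W7: √((-0.0601·111.32)² + (0.0826·91.04)²) = √(44.760542 + 56.548956) = 10.0653 km
W8: √((0.1550·111.32)² + (0.0644·91.04)²) = √(297.721221 + 34.374488) = 18.2235 km
W9: √((0.0682·111.32)² + (-0.1752·91.04)²) = √(57.638828 + 254.409135) = 17.6649 km
W10: √((0.2128·111.32)² + (-0.2319·91.04)²) = √(561.163794 + 445.723975) = 31.7315 km
W11: √((0.2583·111.32)² + (-0.1722·91.04)²) = √(826.789986 + 245.771088) = 32.7500 km
W12: √((0.3176·111.32)² + (0.1983·91.04)²) = √(1249.992430 + 325.919186) = 39.6978 km
Minimum: W5 at 8.3039 km.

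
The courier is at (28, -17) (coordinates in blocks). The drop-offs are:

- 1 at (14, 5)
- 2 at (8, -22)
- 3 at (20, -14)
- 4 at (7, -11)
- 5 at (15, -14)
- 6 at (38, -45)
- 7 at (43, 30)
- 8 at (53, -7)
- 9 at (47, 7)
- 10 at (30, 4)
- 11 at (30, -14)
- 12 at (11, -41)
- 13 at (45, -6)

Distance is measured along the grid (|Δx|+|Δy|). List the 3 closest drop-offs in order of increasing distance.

11, 3, 5

Distances from (28, -17):
1: 36 blocks
2: 25 blocks
3: 11 blocks
4: 27 blocks
5: 16 blocks
6: 38 blocks
7: 62 blocks
8: 35 blocks
9: 43 blocks
10: 23 blocks
11: 5 blocks
12: 41 blocks
13: 28 blocks
Sorted: 11 (5 blocks) < 3 (11 blocks) < 5 (16 blocks) < 10 (23 blocks) < 2 (25 blocks) < …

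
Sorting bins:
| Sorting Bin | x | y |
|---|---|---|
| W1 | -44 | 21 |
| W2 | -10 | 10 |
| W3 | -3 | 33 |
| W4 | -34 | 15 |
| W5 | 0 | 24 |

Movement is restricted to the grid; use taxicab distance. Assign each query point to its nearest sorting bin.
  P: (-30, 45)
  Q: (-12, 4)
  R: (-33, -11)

P→W4; Q→W2; R→W4

P at (-30, 45):
  W1: 38
  W2: 55
  W3: 39
  W4: 34
  W5: 51
  → nearest: W4 (34)
Q at (-12, 4):
  W1: 49
  W2: 8
  W3: 38
  W4: 33
  W5: 32
  → nearest: W2 (8)
R at (-33, -11):
  W1: 43
  W2: 44
  W3: 74
  W4: 27
  W5: 68
  → nearest: W4 (27)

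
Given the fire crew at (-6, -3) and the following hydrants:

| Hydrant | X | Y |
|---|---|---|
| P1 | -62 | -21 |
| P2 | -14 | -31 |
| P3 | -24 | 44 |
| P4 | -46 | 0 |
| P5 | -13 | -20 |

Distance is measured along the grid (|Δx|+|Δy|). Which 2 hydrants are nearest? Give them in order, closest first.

P5, P2

Distances from (-6, -3):
P1: 74
P2: 36
P3: 65
P4: 43
P5: 24
Sorted: P5 (24) < P2 (36) < P4 (43) < P3 (65) < …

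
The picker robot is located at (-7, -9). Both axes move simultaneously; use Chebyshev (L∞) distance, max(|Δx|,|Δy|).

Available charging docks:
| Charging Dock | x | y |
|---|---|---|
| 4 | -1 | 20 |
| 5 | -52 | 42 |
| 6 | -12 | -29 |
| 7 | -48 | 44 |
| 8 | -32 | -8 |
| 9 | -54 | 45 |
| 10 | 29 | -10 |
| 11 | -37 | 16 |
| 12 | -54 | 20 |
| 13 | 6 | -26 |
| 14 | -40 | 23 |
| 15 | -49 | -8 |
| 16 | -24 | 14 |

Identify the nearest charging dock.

Distances from (-7, -9):
4: 29
5: 51
6: 20
7: 53
8: 25
9: 54
10: 36
11: 30
12: 47
13: 17
14: 33
15: 42
16: 23
Minimum: 13 at 17.

13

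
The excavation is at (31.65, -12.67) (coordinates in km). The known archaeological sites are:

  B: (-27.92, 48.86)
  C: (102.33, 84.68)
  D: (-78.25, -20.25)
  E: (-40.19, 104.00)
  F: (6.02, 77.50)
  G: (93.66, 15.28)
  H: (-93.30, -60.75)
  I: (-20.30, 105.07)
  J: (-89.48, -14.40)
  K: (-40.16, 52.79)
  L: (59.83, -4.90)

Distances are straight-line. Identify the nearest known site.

Distances from (31.65, -12.67):
B: 85.64 km
C: 120.30 km
D: 110.16 km
E: 137.01 km
F: 93.74 km
G: 68.02 km
H: 133.88 km
I: 128.69 km
J: 121.14 km
K: 97.17 km
L: 29.23 km
Minimum: L at 29.23 km.

L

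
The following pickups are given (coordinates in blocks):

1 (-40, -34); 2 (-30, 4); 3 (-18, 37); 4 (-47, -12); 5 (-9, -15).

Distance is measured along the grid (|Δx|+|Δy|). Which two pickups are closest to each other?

Pairwise distances:
1–2: 48 blocks
1–3: 93 blocks
1–4: 29 blocks
1–5: 50 blocks
2–3: 45 blocks
2–4: 33 blocks
2–5: 40 blocks
3–4: 78 blocks
3–5: 61 blocks
4–5: 41 blocks
Closest pair: 1–4 at 29 blocks.

1 and 4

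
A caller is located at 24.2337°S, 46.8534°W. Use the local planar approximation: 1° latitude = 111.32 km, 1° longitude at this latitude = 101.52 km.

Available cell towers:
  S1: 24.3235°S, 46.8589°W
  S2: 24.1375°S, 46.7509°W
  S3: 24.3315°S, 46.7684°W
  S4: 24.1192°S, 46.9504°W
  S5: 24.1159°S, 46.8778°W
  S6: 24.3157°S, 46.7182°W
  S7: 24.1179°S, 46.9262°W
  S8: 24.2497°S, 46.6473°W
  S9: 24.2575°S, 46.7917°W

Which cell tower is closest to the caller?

S9

Distances from 24.2337°S, 46.8534°W:
S1: √((-0.0898·111.32)² + (-0.0055·101.52)²) = √(99.930732 + 0.311766) = 10.0121 km
S2: √((0.0962·111.32)² + (0.1025·101.52)²) = √(114.682338 + 108.280674) = 14.9319 km
S3: √((-0.0978·111.32)² + (0.0850·101.52)²) = √(118.528859 + 74.463093) = 13.8922 km
S4: √((0.1145·111.32)² + (-0.0970·101.52)²) = √(162.464085 + 96.972075) = 16.1070 km
S5: √((0.1178·111.32)² + (-0.0244·101.52)²) = √(171.963777 + 6.135965) = 13.3454 km
S6: √((-0.0820·111.32)² + (0.1352·101.52)²) = √(83.324765 + 188.389460) = 16.4838 km
S7: √((0.1158·111.32)² + (-0.0728·101.52)²) = √(166.174168 + 54.621796) = 14.8592 km
S8: √((-0.0160·111.32)² + (0.2061·101.52)²) = √(3.172388 + 437.783311) = 20.9989 km
S9: √((-0.0238·111.32)² + (0.0617·101.52)²) = √(7.019405 + 39.234990) = 6.8011 km
Minimum: S9 at 6.8011 km.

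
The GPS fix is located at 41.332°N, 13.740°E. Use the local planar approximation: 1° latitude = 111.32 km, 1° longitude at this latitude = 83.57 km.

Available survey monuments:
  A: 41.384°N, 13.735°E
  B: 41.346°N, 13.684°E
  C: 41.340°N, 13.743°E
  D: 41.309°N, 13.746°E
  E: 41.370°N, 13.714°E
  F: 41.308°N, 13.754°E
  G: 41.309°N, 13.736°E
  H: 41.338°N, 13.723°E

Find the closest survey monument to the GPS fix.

Distances from 41.332°N, 13.740°E:
A: √((0.052·111.32)² + (-0.005·83.57)²) = √(33.50835 + 0.17460) = 5.804 km
B: √((0.014·111.32)² + (-0.056·83.57)²) = √(2.42886 + 21.90165) = 4.933 km
C: √((0.008·111.32)² + (0.003·83.57)²) = √(0.79310 + 0.06286) = 0.925 km
D: √((-0.023·111.32)² + (0.006·83.57)²) = √(6.55544 + 0.25142) = 2.609 km
E: √((0.038·111.32)² + (-0.026·83.57)²) = √(17.89425 + 4.72115) = 4.756 km
F: √((-0.024·111.32)² + (0.014·83.57)²) = √(7.13787 + 1.36885) = 2.917 km
G: √((-0.023·111.32)² + (-0.004·83.57)²) = √(6.55544 + 0.11174) = 2.582 km
H: √((0.006·111.32)² + (-0.017·83.57)²) = √(0.44612 + 2.01836) = 1.570 km
Minimum: C at 0.925 km.

C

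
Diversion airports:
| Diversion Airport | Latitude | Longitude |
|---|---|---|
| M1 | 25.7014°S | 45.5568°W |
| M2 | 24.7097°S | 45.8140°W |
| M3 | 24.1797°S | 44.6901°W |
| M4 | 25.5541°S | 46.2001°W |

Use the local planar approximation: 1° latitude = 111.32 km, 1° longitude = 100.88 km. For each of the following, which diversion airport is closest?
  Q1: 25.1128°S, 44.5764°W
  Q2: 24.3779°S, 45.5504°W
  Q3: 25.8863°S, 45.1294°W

Q1 at 25.1128°S, 44.5764°W:
  M1: √((-0.5886·111.32)² + (-0.9804·100.88)²) = √(4293.257239 + 9781.754353) = 118.6382 km
  M2: √((0.4031·111.32)² + (-1.2376·100.88)²) = √(2013.594386 + 15587.294774) = 132.6683 km
  M3: √((0.9331·111.32)² + (-0.1137·100.88)²) = √(10789.536143 + 131.562185) = 104.5041 km
  M4: √((-0.4413·111.32)² + (-1.6237·100.88)²) = √(2413.316322 + 26830.065227) = 171.0070 km
  → nearest: M3 (104.5041 km)
Q2 at 24.3779°S, 45.5504°W:
  M1: √((-1.3235·111.32)² + (-0.0064·100.88)²) = √(21706.724117 + 0.416841) = 147.3334 km
  M2: √((-0.3318·111.32)² + (-0.2636·100.88)²) = √(1364.266323 + 707.132762) = 45.5126 km
  M3: √((0.1982·111.32)² + (0.8603·100.88)²) = √(486.803504 + 7531.994478) = 89.5477 km
  M4: √((-1.1762·111.32)² + (-0.6497·100.88)²) = √(17143.865287 + 4295.719158) = 146.4226 km
  → nearest: M2 (45.5126 km)
Q3 at 25.8863°S, 45.1294°W:
  M1: √((0.1849·111.32)² + (-0.4274·100.88)²) = √(423.662688 + 1858.999114) = 47.7772 km
  M2: √((1.1766·111.32)² + (-0.6846·100.88)²) = √(17155.527780 + 4769.621724) = 148.0714 km
  M3: √((1.7066·111.32)² + (0.4393·100.88)²) = √(36091.911013 + 1963.959617) = 195.0791 km
  M4: √((0.3322·111.32)² + (-1.0707·100.88)²) = √(1367.557676 + 11666.638805) = 114.1674 km
  → nearest: M1 (47.7772 km)

Q1→M3; Q2→M2; Q3→M1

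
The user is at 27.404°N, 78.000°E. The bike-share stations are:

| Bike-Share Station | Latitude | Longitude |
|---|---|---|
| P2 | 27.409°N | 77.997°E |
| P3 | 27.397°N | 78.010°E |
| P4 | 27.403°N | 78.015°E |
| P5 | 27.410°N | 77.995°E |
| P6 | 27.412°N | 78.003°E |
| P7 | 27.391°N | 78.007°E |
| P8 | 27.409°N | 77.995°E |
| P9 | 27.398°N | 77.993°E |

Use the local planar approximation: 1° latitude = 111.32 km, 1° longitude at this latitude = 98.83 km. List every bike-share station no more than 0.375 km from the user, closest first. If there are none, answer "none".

Distances from 27.404°N, 78.000°E:
P2: 0.631 km
P3: 1.259 km
P4: 1.487 km
P5: 0.831 km
P6: 0.939 km
P7: 1.604 km
P8: 0.744 km
P9: 0.962 km
Threshold 0.375 km: none within range.

none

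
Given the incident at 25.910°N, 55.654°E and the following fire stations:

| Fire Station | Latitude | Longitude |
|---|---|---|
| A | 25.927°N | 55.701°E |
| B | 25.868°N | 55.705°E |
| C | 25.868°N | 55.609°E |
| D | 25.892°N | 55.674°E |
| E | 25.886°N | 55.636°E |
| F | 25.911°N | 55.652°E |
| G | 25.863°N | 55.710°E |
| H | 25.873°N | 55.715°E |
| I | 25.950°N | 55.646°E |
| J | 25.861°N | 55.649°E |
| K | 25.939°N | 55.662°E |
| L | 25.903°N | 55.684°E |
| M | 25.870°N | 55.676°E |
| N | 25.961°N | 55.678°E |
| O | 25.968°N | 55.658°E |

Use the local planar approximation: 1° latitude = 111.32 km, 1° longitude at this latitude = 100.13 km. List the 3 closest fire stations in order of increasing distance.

Distances from 25.910°N, 55.654°E:
A: 5.072 km
B: 6.924 km
C: 6.493 km
D: 2.833 km
E: 3.223 km
F: 0.229 km
G: 7.669 km
H: 7.367 km
I: 4.524 km
J: 5.478 km
K: 3.326 km
L: 3.103 km
M: 4.968 km
N: 6.165 km
O: 6.469 km
Sorted: F (0.229 km) < D (2.833 km) < L (3.103 km) < E (3.223 km) < K (3.326 km) < …

F, D, L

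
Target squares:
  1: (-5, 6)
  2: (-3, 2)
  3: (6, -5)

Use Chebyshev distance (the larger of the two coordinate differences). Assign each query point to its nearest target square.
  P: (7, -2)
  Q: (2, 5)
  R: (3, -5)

P at (7, -2):
  1: max(|-12|, |8|) = 12
  2: max(|-10|, |4|) = 10
  3: max(|-1|, |-3|) = 3
  → nearest: 3 (3)
Q at (2, 5):
  1: max(|-7|, |1|) = 7
  2: max(|-5|, |-3|) = 5
  3: max(|4|, |-10|) = 10
  → nearest: 2 (5)
R at (3, -5):
  1: max(|-8|, |11|) = 11
  2: max(|-6|, |7|) = 7
  3: max(|3|, |0|) = 3
  → nearest: 3 (3)

P→3; Q→2; R→3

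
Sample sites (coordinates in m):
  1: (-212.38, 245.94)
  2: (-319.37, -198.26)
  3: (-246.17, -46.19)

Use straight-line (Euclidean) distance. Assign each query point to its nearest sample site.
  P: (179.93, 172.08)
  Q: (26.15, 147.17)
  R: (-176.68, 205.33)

P→1; Q→1; R→1

P at (179.93, 172.08):
  1: √((-392.31)² + (73.86)²) = √(153907.1361 + 5455.2996) = 399.20 m
  2: √((-499.30)² + (-370.34)²) = √(249300.4900 + 137151.7156) = 621.65 m
  3: √((-426.10)² + (-218.27)²) = √(181561.2100 + 47641.7929) = 478.75 m
  → nearest: 1 (399.20 m)
Q at (26.15, 147.17):
  1: √((-238.53)² + (98.77)²) = √(56896.5609 + 9755.5129) = 258.17 m
  2: √((-345.52)² + (-345.43)²) = √(119384.0704 + 119321.8849) = 488.58 m
  3: √((-272.32)² + (-193.36)²) = √(74158.1824 + 37388.0896) = 333.99 m
  → nearest: 1 (258.17 m)
R at (-176.68, 205.33):
  1: √((-35.70)² + (40.61)²) = √(1274.4900 + 1649.1721) = 54.07 m
  2: √((-142.69)² + (-403.59)²) = √(20360.4361 + 162884.8881) = 428.07 m
  3: √((-69.49)² + (-251.52)²) = √(4828.8601 + 63262.3104) = 260.94 m
  → nearest: 1 (54.07 m)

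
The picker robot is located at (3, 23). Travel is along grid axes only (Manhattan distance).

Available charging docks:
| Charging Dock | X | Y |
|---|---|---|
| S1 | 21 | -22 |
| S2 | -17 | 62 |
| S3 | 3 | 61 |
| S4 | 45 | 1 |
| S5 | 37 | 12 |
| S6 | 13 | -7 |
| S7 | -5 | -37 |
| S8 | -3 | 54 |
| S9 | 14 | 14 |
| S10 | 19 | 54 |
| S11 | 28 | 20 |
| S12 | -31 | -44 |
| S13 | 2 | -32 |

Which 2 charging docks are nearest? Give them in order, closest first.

Distances from (3, 23):
S1: 63
S2: 59
S3: 38
S4: 64
S5: 45
S6: 40
S7: 68
S8: 37
S9: 20
S10: 47
S11: 28
S12: 101
S13: 56
Sorted: S9 (20) < S11 (28) < S8 (37) < S3 (38) < …

S9, S11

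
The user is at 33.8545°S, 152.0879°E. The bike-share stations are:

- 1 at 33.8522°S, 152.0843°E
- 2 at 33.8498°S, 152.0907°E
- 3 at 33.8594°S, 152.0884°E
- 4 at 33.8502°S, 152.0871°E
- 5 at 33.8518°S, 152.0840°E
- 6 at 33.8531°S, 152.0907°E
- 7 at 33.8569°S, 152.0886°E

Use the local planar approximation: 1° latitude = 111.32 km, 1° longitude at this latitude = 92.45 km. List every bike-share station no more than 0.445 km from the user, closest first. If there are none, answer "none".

7, 6, 1

Distances from 33.8545°S, 152.0879°E:
1: √((0.0023·111.32)² + (-0.0036·92.45)²) = √(0.065554 + 0.110769) = 0.4199 km
2: √((0.0047·111.32)² + (0.0028·92.45)²) = √(0.273742 + 0.067008) = 0.5837 km
3: √((-0.0049·111.32)² + (0.0005·92.45)²) = √(0.297535 + 0.002137) = 0.5474 km
4: √((0.0043·111.32)² + (-0.0008·92.45)²) = √(0.229131 + 0.005470) = 0.4844 km
5: √((0.0027·111.32)² + (-0.0039·92.45)²) = √(0.090339 + 0.130000) = 0.4694 km
6: √((0.0014·111.32)² + (0.0028·92.45)²) = √(0.024289 + 0.067008) = 0.3022 km
7: √((-0.0024·111.32)² + (0.0007·92.45)²) = √(0.071379 + 0.004188) = 0.2749 km
Threshold 0.445 km: 7 (0.2749 km), 6 (0.3022 km), 1 (0.4199 km) are within range.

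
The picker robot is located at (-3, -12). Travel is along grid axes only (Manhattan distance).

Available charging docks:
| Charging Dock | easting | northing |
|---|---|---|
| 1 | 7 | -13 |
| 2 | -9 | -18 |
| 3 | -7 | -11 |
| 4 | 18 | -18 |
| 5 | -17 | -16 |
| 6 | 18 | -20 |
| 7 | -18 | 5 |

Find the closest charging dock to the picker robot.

Distances from (-3, -12):
1: |10| + |-1| = 10 + 1 = 11
2: |-6| + |-6| = 6 + 6 = 12
3: |-4| + |1| = 4 + 1 = 5
4: |21| + |-6| = 21 + 6 = 27
5: |-14| + |-4| = 14 + 4 = 18
6: |21| + |-8| = 21 + 8 = 29
7: |-15| + |17| = 15 + 17 = 32
Minimum: 3 at 5.

3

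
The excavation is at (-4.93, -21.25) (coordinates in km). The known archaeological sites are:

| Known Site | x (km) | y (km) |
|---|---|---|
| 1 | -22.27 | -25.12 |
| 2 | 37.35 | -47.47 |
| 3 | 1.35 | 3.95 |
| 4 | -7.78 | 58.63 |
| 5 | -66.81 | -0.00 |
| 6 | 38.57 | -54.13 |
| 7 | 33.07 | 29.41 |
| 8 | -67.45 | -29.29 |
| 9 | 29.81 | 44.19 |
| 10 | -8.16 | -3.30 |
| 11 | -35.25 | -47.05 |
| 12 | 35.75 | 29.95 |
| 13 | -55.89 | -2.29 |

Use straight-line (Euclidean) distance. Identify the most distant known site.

Distances from (-4.93, -21.25):
1: √((-17.34)² + (-3.87)²) = √(300.6756 + 14.9769) = 17.77 km
2: √((42.28)² + (-26.22)²) = √(1787.5984 + 687.4884) = 49.75 km
3: √((6.28)² + (25.20)²) = √(39.4384 + 635.0400) = 25.97 km
4: √((-2.85)² + (79.88)²) = √(8.1225 + 6380.8144) = 79.93 km
5: √((-61.88)² + (21.25)²) = √(3829.1344 + 451.5625) = 65.43 km
6: √((43.50)² + (-32.88)²) = √(1892.2500 + 1081.0944) = 54.53 km
7: √((38.00)² + (50.66)²) = √(1444.0000 + 2566.4356) = 63.33 km
8: √((-62.52)² + (-8.04)²) = √(3908.7504 + 64.6416) = 63.03 km
9: √((34.74)² + (65.44)²) = √(1206.8676 + 4282.3936) = 74.09 km
10: √((-3.23)² + (17.95)²) = √(10.4329 + 322.2025) = 18.24 km
11: √((-30.32)² + (-25.80)²) = √(919.3024 + 665.6400) = 39.81 km
12: √((40.68)² + (51.20)²) = √(1654.8624 + 2621.4400) = 65.39 km
13: √((-50.96)² + (18.96)²) = √(2596.9216 + 359.4816) = 54.37 km
Maximum: 4 at 79.93 km.

4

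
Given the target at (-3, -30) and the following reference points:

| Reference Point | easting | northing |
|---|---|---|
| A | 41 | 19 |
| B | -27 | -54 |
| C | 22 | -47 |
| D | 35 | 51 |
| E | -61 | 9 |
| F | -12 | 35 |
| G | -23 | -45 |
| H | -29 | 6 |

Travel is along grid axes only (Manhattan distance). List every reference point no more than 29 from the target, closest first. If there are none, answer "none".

none

Distances from (-3, -30):
A: |44| + |49| = 44 + 49 = 93
B: |-24| + |-24| = 24 + 24 = 48
C: |25| + |-17| = 25 + 17 = 42
D: |38| + |81| = 38 + 81 = 119
E: |-58| + |39| = 58 + 39 = 97
F: |-9| + |65| = 9 + 65 = 74
G: |-20| + |-15| = 20 + 15 = 35
H: |-26| + |36| = 26 + 36 = 62
Threshold 29: none within range.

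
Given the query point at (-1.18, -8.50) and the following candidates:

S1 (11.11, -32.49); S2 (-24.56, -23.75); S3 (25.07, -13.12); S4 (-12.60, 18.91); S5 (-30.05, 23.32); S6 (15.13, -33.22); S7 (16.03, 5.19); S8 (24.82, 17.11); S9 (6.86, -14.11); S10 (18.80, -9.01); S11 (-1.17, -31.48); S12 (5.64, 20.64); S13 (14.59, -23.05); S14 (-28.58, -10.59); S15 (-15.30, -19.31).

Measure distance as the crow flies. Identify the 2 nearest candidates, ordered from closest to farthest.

Distances from (-1.18, -8.50):
S1: 26.95
S2: 27.91
S3: 26.65
S4: 29.69
S5: 42.96
S6: 29.62
S7: 21.99
S8: 36.49
S9: 9.80
S10: 19.99
S11: 22.98
S12: 29.93
S13: 21.46
S14: 27.48
S15: 17.78
Sorted: S9 (9.80) < S15 (17.78) < S10 (19.99) < S13 (21.46) < …

S9, S15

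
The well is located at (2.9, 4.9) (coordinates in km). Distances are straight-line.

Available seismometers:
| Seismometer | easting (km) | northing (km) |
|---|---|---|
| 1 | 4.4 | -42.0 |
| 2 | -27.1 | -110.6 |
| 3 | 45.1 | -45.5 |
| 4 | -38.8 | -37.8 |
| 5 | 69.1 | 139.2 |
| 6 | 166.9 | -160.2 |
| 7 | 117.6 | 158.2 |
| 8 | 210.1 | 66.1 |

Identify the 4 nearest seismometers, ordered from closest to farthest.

1, 4, 3, 2

Distances from (2.9, 4.9):
1: 46.9 km
2: 119.3 km
3: 65.7 km
4: 59.7 km
5: 149.7 km
6: 232.7 km
7: 191.5 km
8: 216.0 km
Sorted: 1 (46.9 km) < 4 (59.7 km) < 3 (65.7 km) < 2 (119.3 km) < 5 (149.7 km) < 7 (191.5 km) < …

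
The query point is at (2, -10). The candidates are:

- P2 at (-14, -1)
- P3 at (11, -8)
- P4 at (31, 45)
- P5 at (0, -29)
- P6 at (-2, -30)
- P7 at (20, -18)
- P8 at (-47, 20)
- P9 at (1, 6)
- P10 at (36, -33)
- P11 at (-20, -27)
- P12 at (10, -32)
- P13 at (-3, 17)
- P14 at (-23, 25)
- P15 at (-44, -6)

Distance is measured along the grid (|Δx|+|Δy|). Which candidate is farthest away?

P4

Distances from (2, -10):
P2: |-16| + |9| = 16 + 9 = 25
P3: |9| + |2| = 9 + 2 = 11
P4: |29| + |55| = 29 + 55 = 84
P5: |-2| + |-19| = 2 + 19 = 21
P6: |-4| + |-20| = 4 + 20 = 24
P7: |18| + |-8| = 18 + 8 = 26
P8: |-49| + |30| = 49 + 30 = 79
P9: |-1| + |16| = 1 + 16 = 17
P10: |34| + |-23| = 34 + 23 = 57
P11: |-22| + |-17| = 22 + 17 = 39
P12: |8| + |-22| = 8 + 22 = 30
P13: |-5| + |27| = 5 + 27 = 32
P14: |-25| + |35| = 25 + 35 = 60
P15: |-46| + |4| = 46 + 4 = 50
Maximum: P4 at 84.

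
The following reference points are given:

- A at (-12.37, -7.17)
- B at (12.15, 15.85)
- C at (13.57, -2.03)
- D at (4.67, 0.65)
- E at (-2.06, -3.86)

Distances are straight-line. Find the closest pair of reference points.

Pairwise distances:
D–E: √((-6.73)² + (-4.51)²) = √(45.2929 + 20.3401) = 8.10
C–D: √((-8.90)² + (2.68)²) = √(79.2100 + 7.1824) = 9.29
A–E: √((10.31)² + (3.31)²) = √(106.2961 + 10.9561) = 10.83
C–E: √((-15.63)² + (-1.83)²) = √(244.2969 + 3.3489) = 15.74
B–D: √((-7.48)² + (-15.20)²) = √(55.9504 + 231.0400) = 16.94
B–C: √((1.42)² + (-17.88)²) = √(2.0164 + 319.6944) = 17.94
A–D: √((17.04)² + (7.82)²) = √(290.3616 + 61.1524) = 18.75
B–E: √((-14.21)² + (-19.71)²) = √(201.9241 + 388.4841) = 24.30
A–C: √((25.94)² + (5.14)²) = √(672.8836 + 26.4196) = 26.44
A–B: √((24.52)² + (23.02)²) = √(601.2304 + 529.9204) = 33.63
Closest pair: D–E at 8.10.

D and E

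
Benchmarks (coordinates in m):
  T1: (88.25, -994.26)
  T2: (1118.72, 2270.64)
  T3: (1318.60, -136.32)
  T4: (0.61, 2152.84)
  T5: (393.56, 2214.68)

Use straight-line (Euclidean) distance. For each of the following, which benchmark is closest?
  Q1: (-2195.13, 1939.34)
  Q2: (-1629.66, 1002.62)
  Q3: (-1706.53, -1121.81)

Q1 at (-2195.13, 1939.34):
  T1: 3717.50 m
  T2: 3330.37 m
  T3: 4081.01 m
  T4: 2206.10 m
  T5: 2603.29 m
  → nearest: T4 (2206.10 m)
Q2 at (-1629.66, 1002.62):
  T1: 2634.15 m
  T2: 3026.79 m
  T3: 3160.60 m
  T4: 1995.19 m
  T5: 2358.50 m
  → nearest: T4 (1995.19 m)
Q3 at (-1706.53, -1121.81):
  T1: 1799.31 m
  T2: 4414.83 m
  T3: 3181.60 m
  T4: 3692.92 m
  T5: 3942.40 m
  → nearest: T1 (1799.31 m)

Q1→T4; Q2→T4; Q3→T1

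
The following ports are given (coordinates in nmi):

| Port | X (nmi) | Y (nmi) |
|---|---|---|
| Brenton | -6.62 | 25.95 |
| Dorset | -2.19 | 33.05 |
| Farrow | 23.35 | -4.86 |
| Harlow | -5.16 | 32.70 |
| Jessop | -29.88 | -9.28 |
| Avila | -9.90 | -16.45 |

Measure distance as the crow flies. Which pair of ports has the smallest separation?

Dorset and Harlow

Pairwise distances:
Brenton–Dorset: 8.37 nmi
Brenton–Farrow: 42.98 nmi
Brenton–Harlow: 6.91 nmi
Brenton–Jessop: 42.22 nmi
Brenton–Avila: 42.53 nmi
Dorset–Farrow: 45.71 nmi
Dorset–Harlow: 2.99 nmi
Dorset–Jessop: 50.58 nmi
Dorset–Avila: 50.10 nmi
Farrow–Harlow: 47.15 nmi
Farrow–Jessop: 53.41 nmi
Farrow–Avila: 35.21 nmi
Harlow–Jessop: 48.72 nmi
Harlow–Avila: 49.38 nmi
Jessop–Avila: 21.23 nmi
Closest pair: Dorset–Harlow at 2.99 nmi.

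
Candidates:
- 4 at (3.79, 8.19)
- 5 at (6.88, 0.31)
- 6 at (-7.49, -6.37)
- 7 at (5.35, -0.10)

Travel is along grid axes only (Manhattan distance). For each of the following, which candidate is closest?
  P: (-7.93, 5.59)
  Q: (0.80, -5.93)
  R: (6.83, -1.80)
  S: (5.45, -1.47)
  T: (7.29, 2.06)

P at (-7.93, 5.59):
  4: 14.32000
  5: 20.09000
  6: 12.40000
  7: 18.97000
  → nearest: 6 (12.40000)
Q at (0.80, -5.93):
  4: 17.11000
  5: 12.32000
  6: 8.73000
  7: 10.38000
  → nearest: 6 (8.73000)
R at (6.83, -1.80):
  4: 13.03000
  5: 2.16000
  6: 18.89000
  7: 3.18000
  → nearest: 5 (2.16000)
S at (5.45, -1.47):
  4: 11.32000
  5: 3.21000
  6: 17.84000
  7: 1.47000
  → nearest: 7 (1.47000)
T at (7.29, 2.06):
  4: 9.63000
  5: 2.16000
  6: 23.21000
  7: 4.10000
  → nearest: 5 (2.16000)

P→6; Q→6; R→5; S→7; T→5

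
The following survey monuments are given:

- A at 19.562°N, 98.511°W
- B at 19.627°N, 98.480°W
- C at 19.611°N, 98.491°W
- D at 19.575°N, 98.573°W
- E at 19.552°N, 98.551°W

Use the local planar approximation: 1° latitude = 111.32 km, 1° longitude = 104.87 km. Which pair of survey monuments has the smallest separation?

B and C

Pairwise distances:
B–C: 2.122 km
D–E: 3.446 km
A–E: 4.340 km
A–C: 5.844 km
A–D: 6.661 km
A–B: 7.933 km
C–E: 9.096 km
C–D: 9.487 km
B–E: 11.187 km
B–D: 11.341 km
Closest pair: B–C at 2.122 km.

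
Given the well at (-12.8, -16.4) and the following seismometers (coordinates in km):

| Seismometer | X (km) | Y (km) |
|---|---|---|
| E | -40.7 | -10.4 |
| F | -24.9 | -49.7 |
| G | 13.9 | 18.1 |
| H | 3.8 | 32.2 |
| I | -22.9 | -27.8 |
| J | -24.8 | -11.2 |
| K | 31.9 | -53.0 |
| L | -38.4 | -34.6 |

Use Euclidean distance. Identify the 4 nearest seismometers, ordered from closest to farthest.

J, I, E, L

Distances from (-12.8, -16.4):
E: √((-27.9)² + (6.0)²) = √(778.410 + 36.000) = 28.5 km
F: √((-12.1)² + (-33.3)²) = √(146.410 + 1108.890) = 35.4 km
G: √((26.7)² + (34.5)²) = √(712.890 + 1190.250) = 43.6 km
H: √((16.6)² + (48.6)²) = √(275.560 + 2361.960) = 51.4 km
I: √((-10.1)² + (-11.4)²) = √(102.010 + 129.960) = 15.2 km
J: √((-12.0)² + (5.2)²) = √(144.000 + 27.040) = 13.1 km
K: √((44.7)² + (-36.6)²) = √(1998.090 + 1339.560) = 57.8 km
L: √((-25.6)² + (-18.2)²) = √(655.360 + 331.240) = 31.4 km
Sorted: J (13.1 km) < I (15.2 km) < E (28.5 km) < L (31.4 km) < F (35.4 km) < G (43.6 km) < …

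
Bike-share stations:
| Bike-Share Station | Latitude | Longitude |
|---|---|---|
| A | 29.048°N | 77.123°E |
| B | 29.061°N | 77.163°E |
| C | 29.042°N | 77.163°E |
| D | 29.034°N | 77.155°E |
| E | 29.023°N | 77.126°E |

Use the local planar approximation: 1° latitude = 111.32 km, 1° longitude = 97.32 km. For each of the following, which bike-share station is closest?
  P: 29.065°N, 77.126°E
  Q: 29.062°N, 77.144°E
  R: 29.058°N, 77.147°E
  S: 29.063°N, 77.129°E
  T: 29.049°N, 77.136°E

P at 29.065°N, 77.126°E:
  A: 1.915 km
  B: 3.628 km
  C: 4.418 km
  D: 4.458 km
  E: 4.675 km
  → nearest: A (1.915 km)
Q at 29.062°N, 77.144°E:
  A: 2.570 km
  B: 1.852 km
  C: 2.894 km
  D: 3.296 km
  E: 4.682 km
  → nearest: B (1.852 km)
R at 29.058°N, 77.147°E:
  A: 2.587 km
  B: 1.593 km
  C: 2.366 km
  D: 2.783 km
  E: 4.400 km
  → nearest: B (1.593 km)
S at 29.063°N, 77.129°E:
  A: 1.769 km
  B: 3.316 km
  C: 4.051 km
  D: 4.102 km
  E: 4.462 km
  → nearest: A (1.769 km)
T at 29.049°N, 77.136°E:
  A: 1.270 km
  B: 2.948 km
  C: 2.741 km
  D: 2.491 km
  E: 3.054 km
  → nearest: A (1.270 km)

P→A; Q→B; R→B; S→A; T→A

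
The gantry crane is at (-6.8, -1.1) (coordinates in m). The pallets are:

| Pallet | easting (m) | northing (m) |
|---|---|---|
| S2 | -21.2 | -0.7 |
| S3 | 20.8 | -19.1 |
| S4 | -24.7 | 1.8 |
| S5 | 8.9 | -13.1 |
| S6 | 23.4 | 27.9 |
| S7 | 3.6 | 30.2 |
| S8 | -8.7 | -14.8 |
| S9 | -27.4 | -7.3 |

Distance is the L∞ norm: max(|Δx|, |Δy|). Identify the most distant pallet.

S7

Distances from (-6.8, -1.1):
S2: 14.4 m
S3: 27.6 m
S4: 17.9 m
S5: 15.7 m
S6: 30.2 m
S7: 31.3 m
S8: 13.7 m
S9: 20.6 m
Maximum: S7 at 31.3 m.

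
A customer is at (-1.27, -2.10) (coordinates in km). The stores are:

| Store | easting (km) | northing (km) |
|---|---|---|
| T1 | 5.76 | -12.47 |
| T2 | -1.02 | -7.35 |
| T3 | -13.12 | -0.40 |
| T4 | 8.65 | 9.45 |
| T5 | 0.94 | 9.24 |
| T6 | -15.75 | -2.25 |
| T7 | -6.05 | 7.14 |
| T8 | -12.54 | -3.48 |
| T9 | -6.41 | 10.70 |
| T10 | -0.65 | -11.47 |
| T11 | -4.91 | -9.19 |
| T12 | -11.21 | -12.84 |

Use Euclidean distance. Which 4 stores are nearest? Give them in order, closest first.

T2, T11, T10, T7

Distances from (-1.27, -2.10):
T1: 12.53 km
T2: 5.26 km
T3: 11.97 km
T4: 15.23 km
T5: 11.55 km
T6: 14.48 km
T7: 10.40 km
T8: 11.35 km
T9: 13.79 km
T10: 9.39 km
T11: 7.97 km
T12: 14.63 km
Sorted: T2 (5.26 km) < T11 (7.97 km) < T10 (9.39 km) < T7 (10.40 km) < T8 (11.35 km) < T5 (11.55 km) < …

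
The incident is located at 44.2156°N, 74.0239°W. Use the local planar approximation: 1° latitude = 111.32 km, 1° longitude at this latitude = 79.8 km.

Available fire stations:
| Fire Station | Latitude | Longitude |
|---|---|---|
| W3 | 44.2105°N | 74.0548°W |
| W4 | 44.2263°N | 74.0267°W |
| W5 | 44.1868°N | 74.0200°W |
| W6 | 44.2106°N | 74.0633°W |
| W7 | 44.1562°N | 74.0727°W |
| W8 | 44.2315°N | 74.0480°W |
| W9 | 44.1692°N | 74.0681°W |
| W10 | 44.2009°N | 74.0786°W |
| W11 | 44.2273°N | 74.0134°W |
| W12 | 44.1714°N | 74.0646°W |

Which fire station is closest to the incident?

W4

Distances from 44.2156°N, 74.0239°W:
W3: 2.5303 km
W4: 1.2119 km
W5: 3.2211 km
W6: 3.1930 km
W7: 7.6739 km
W8: 2.6137 km
W9: 6.2546 km
W10: 4.6617 km
W11: 1.5487 km
W12: 5.8956 km
Minimum: W4 at 1.2119 km.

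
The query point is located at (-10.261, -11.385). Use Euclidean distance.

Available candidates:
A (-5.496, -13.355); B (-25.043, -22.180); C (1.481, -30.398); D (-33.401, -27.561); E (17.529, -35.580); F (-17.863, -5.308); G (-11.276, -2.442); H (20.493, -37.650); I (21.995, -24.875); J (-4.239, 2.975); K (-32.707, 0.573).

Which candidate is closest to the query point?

Distances from (-10.261, -11.385):
A: √((4.765)² + (-1.970)²) = √(22.70522 + 3.88090) = 5.156
B: √((-14.782)² + (-10.795)²) = √(218.50752 + 116.53203) = 18.304
C: √((11.742)² + (-19.013)²) = √(137.87456 + 361.49417) = 22.347
D: √((-23.140)² + (-16.176)²) = √(535.45960 + 261.66298) = 28.233
E: √((27.790)² + (-24.195)²) = √(772.28410 + 585.39802) = 36.847
F: √((-7.602)² + (6.077)²) = √(57.79040 + 36.92993) = 9.732
G: √((-1.015)² + (8.943)²) = √(1.03023 + 79.97725) = 9.000
H: √((30.754)² + (-26.265)²) = √(945.80852 + 689.85023) = 40.443
I: √((32.256)² + (-13.490)²) = √(1040.44954 + 181.98010) = 34.963
J: √((6.022)² + (14.360)²) = √(36.26448 + 206.20960) = 15.572
K: √((-22.446)² + (11.958)²) = √(503.82292 + 142.99376) = 25.433
Minimum: A at 5.156.

A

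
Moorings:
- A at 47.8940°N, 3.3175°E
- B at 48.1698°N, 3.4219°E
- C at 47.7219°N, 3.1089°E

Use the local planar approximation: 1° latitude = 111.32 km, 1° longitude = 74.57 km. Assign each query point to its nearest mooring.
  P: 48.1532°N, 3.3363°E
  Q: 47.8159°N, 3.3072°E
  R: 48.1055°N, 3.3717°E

P at 48.1532°N, 3.3363°E:
  A: 28.8882 km
  B: 6.6453 km
  C: 50.9189 km
  → nearest: B (6.6453 km)
Q at 47.8159°N, 3.3072°E:
  A: 8.7280 km
  B: 40.3139 km
  C: 18.1152 km
  → nearest: A (8.7280 km)
R at 48.1055°N, 3.3717°E:
  A: 23.8886 km
  B: 8.0776 km
  C: 46.9844 km
  → nearest: B (8.0776 km)

P→B; Q→A; R→B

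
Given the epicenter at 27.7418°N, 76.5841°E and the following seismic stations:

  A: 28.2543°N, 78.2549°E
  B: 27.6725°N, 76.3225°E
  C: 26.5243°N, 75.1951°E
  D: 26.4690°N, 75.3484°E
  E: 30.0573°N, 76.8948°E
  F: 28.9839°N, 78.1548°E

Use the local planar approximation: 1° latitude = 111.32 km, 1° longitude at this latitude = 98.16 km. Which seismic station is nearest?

Distances from 27.7418°N, 76.5841°E:
A: 173.6455 km
B: 26.8124 km
C: 192.2465 km
D: 186.5163 km
E: 259.5595 km
F: 207.0995 km
Minimum: B at 26.8124 km.

B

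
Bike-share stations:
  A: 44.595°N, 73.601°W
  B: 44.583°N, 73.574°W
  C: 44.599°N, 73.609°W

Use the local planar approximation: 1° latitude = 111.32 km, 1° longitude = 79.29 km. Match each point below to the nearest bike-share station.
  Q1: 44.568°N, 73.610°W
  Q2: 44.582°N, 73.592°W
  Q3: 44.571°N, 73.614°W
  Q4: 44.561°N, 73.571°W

Q1 at 44.568°N, 73.610°W:
  A: 3.089 km
  B: 3.307 km
  C: 3.452 km
  → nearest: A (3.089 km)
Q2 at 44.582°N, 73.592°W:
  A: 1.614 km
  B: 1.432 km
  C: 2.323 km
  → nearest: B (1.432 km)
Q3 at 44.571°N, 73.614°W:
  A: 2.864 km
  B: 3.441 km
  C: 3.142 km
  → nearest: A (2.864 km)
Q4 at 44.561°N, 73.571°W:
  A: 4.470 km
  B: 2.461 km
  C: 5.194 km
  → nearest: B (2.461 km)

Q1→A; Q2→B; Q3→A; Q4→B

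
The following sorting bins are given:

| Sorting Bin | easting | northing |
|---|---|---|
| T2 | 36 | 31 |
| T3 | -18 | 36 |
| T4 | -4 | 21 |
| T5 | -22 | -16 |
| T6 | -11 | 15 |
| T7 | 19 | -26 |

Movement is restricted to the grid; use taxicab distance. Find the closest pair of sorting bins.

Pairwise distances:
T4–T6: 13
T3–T6: 28
T3–T4: 29
T5–T6: 42
T2–T4: 50
T5–T7: 51
T4–T5: 55
T3–T5: 56
T2–T3: 59
T2–T6: 63
T4–T7: 70
T6–T7: 71
T2–T7: 74
T3–T7: 99
T2–T5: 105
Closest pair: T4–T6 at 13.

T4 and T6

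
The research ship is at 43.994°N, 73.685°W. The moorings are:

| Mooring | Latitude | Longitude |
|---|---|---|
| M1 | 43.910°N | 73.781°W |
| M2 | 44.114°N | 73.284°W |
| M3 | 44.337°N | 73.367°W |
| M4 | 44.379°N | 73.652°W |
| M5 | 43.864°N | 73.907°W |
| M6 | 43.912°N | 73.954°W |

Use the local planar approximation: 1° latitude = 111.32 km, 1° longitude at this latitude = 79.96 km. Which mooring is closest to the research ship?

M1

Distances from 43.994°N, 73.685°W:
M1: √((-0.084·111.32)² + (-0.096·79.96)²) = √(87.43896 + 58.92343) = 12.098 km
M2: √((0.120·111.32)² + (0.401·79.96)²) = √(178.44685 + 1028.09753) = 34.735 km
M3: √((0.343·111.32)² + (0.318·79.96)²) = √(1457.92316 + 646.54657) = 45.874 km
M4: √((0.385·111.32)² + (0.033·79.96)²) = √(1836.82531 + 6.96263) = 42.939 km
M5: √((-0.130·111.32)² + (-0.222·79.96)²) = √(209.42721 + 315.10226) = 22.903 km
M6: √((-0.082·111.32)² + (-0.269·79.96)²) = √(83.32477 + 462.64741) = 23.366 km
Minimum: M1 at 12.098 km.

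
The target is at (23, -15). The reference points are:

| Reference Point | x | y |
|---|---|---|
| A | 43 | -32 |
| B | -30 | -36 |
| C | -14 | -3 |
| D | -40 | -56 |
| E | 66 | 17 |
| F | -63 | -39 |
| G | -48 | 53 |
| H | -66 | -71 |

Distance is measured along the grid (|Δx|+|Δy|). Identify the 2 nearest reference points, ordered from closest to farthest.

Distances from (23, -15):
A: 37
B: 74
C: 49
D: 104
E: 75
F: 110
G: 139
H: 145
Sorted: A (37) < C (49) < B (74) < E (75) < …

A, C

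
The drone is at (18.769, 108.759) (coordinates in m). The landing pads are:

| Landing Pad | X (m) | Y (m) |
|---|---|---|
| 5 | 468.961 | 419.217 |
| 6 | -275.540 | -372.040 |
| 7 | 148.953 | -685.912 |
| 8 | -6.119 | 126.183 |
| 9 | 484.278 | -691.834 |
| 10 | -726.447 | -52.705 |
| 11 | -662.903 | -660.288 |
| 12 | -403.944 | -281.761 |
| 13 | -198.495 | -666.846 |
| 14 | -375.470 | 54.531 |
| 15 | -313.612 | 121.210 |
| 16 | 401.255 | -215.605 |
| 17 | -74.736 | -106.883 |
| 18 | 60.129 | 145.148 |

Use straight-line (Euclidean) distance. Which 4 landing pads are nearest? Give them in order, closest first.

8, 18, 17, 15

Distances from (18.769, 108.759):
5: 546.861 m
6: 563.725 m
7: 805.264 m
8: 30.381 m
9: 926.093 m
10: 762.507 m
11: 1027.672 m
12: 575.493 m
13: 805.461 m
14: 397.951 m
15: 332.614 m
16: 501.505 m
17: 235.042 m
18: 55.089 m
Sorted: 8 (30.381 m) < 18 (55.089 m) < 17 (235.042 m) < 15 (332.614 m) < 14 (397.951 m) < 16 (501.505 m) < …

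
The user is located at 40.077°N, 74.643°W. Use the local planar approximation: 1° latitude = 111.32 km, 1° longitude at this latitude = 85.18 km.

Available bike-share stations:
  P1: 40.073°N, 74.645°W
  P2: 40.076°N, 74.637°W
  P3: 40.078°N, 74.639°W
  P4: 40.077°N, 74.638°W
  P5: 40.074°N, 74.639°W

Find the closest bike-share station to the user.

P3

Distances from 40.077°N, 74.643°W:
P1: √((-0.004·111.32)² + (-0.002·85.18)²) = √(0.198274 + 0.029023) = 0.4768 km
P2: √((-0.001·111.32)² + (0.006·85.18)²) = √(0.012392 + 0.261203) = 0.5231 km
P3: √((0.001·111.32)² + (0.004·85.18)²) = √(0.012392 + 0.116090) = 0.3584 km
P4: √((0.000·111.32)² + (0.005·85.18)²) = √(0.000000 + 0.181391) = 0.4259 km
P5: √((-0.003·111.32)² + (0.004·85.18)²) = √(0.111529 + 0.116090) = 0.4771 km
Minimum: P3 at 0.3584 km.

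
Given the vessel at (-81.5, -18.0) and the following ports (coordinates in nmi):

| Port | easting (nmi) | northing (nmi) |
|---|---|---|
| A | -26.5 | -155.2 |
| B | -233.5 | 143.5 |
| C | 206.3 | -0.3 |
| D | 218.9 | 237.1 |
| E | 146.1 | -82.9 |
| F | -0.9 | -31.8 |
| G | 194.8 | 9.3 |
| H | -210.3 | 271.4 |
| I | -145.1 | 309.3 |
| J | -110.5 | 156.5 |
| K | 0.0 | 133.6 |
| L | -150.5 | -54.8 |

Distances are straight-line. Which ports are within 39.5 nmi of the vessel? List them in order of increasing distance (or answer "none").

none

Distances from (-81.5, -18.0):
A: 147.8 nmi
B: 221.8 nmi
C: 288.3 nmi
D: 394.1 nmi
E: 236.7 nmi
F: 81.8 nmi
G: 277.6 nmi
H: 316.8 nmi
I: 333.4 nmi
J: 176.9 nmi
K: 172.1 nmi
L: 78.2 nmi
Threshold 39.5 nmi: none within range.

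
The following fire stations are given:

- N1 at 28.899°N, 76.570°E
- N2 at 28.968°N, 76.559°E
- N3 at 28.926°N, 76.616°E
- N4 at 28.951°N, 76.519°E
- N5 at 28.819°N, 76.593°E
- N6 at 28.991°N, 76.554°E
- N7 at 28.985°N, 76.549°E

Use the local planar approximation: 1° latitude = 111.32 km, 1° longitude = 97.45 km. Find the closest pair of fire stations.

N6 and N7

Pairwise distances:
N1–N2: √((0.069·111.32)² + (-0.011·97.45)²) = √(58.99899 + 1.14908) = 7.756 km
N1–N3: √((0.027·111.32)² + (0.046·97.45)²) = √(9.03387 + 20.09460) = 5.397 km
N1–N4: √((0.052·111.32)² + (-0.051·97.45)²) = √(33.50835 + 24.70040) = 7.629 km
N1–N5: √((-0.080·111.32)² + (0.023·97.45)²) = √(79.30971 + 5.02365) = 9.183 km
N1–N6: √((0.092·111.32)² + (-0.016·97.45)²) = √(104.88709 + 2.43110) = 10.359 km
N1–N7: √((0.086·111.32)² + (-0.021·97.45)²) = √(91.65229 + 4.18796) = 9.790 km
N2–N3: √((-0.042·111.32)² + (0.057·97.45)²) = √(21.85974 + 30.85414) = 7.260 km
N2–N4: √((-0.017·111.32)² + (-0.040·97.45)²) = √(3.58133 + 15.19440) = 4.333 km
N2–N5: √((-0.149·111.32)² + (0.034·97.45)²) = √(275.11795 + 10.97796) = 16.914 km
N2–N6: √((0.023·111.32)² + (-0.005·97.45)²) = √(6.55544 + 0.23741) = 2.606 km
N2–N7: √((0.017·111.32)² + (-0.010·97.45)²) = √(3.58133 + 0.94965) = 2.129 km
N3–N4: √((0.025·111.32)² + (-0.097·97.45)²) = √(7.74509 + 89.35259) = 9.854 km
N3–N5: √((-0.107·111.32)² + (-0.023·97.45)²) = √(141.87764 + 5.02365) = 12.120 km
N3–N6: √((0.065·111.32)² + (-0.062·97.45)²) = √(52.35680 + 36.50456) = 9.427 km
N3–N7: √((0.059·111.32)² + (-0.067·97.45)²) = √(43.13705 + 42.62980) = 9.261 km
N4–N5: √((-0.132·111.32)² + (0.074·97.45)²) = √(215.92069 + 52.00285) = 16.368 km
N4–N6: √((0.040·111.32)² + (0.035·97.45)²) = √(19.82743 + 11.63322) = 5.609 km
N4–N7: √((0.034·111.32)² + (0.030·97.45)²) = √(14.32532 + 8.54685) = 4.782 km
N5–N6: √((0.172·111.32)² + (-0.039·97.45)²) = √(366.60914 + 14.44418) = 19.521 km
N5–N7: √((0.166·111.32)² + (-0.044·97.45)²) = √(341.47788 + 18.38523) = 18.970 km
N6–N7: √((-0.006·111.32)² + (-0.005·97.45)²) = √(0.44612 + 0.23741) = 0.827 km
Closest pair: N6–N7 at 0.827 km.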